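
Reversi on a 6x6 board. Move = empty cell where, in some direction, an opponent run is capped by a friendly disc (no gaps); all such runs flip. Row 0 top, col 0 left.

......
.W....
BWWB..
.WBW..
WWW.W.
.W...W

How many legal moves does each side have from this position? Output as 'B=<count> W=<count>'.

-- B to move --
(0,0): no bracket -> illegal
(0,1): no bracket -> illegal
(0,2): flips 1 -> legal
(1,0): flips 1 -> legal
(1,2): flips 1 -> legal
(1,3): no bracket -> illegal
(2,4): no bracket -> illegal
(3,0): flips 1 -> legal
(3,4): flips 1 -> legal
(3,5): no bracket -> illegal
(4,3): flips 1 -> legal
(4,5): no bracket -> illegal
(5,0): flips 1 -> legal
(5,2): flips 1 -> legal
(5,3): flips 2 -> legal
(5,4): no bracket -> illegal
B mobility = 9
-- W to move --
(1,0): no bracket -> illegal
(1,2): no bracket -> illegal
(1,3): flips 1 -> legal
(1,4): flips 2 -> legal
(2,4): flips 1 -> legal
(3,0): no bracket -> illegal
(3,4): no bracket -> illegal
(4,3): flips 1 -> legal
W mobility = 4

Answer: B=9 W=4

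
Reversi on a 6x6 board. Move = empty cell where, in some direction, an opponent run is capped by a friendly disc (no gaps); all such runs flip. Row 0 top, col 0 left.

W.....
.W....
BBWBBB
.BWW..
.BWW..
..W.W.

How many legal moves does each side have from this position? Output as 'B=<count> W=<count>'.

Answer: B=7 W=8

Derivation:
-- B to move --
(0,1): flips 1 -> legal
(0,2): flips 1 -> legal
(1,0): no bracket -> illegal
(1,2): no bracket -> illegal
(1,3): flips 1 -> legal
(3,4): flips 2 -> legal
(4,4): flips 2 -> legal
(4,5): no bracket -> illegal
(5,1): flips 2 -> legal
(5,3): flips 3 -> legal
(5,5): no bracket -> illegal
B mobility = 7
-- W to move --
(1,0): flips 1 -> legal
(1,2): no bracket -> illegal
(1,3): flips 1 -> legal
(1,4): flips 1 -> legal
(1,5): flips 1 -> legal
(3,0): flips 2 -> legal
(3,4): no bracket -> illegal
(3,5): no bracket -> illegal
(4,0): flips 2 -> legal
(5,0): flips 1 -> legal
(5,1): flips 3 -> legal
W mobility = 8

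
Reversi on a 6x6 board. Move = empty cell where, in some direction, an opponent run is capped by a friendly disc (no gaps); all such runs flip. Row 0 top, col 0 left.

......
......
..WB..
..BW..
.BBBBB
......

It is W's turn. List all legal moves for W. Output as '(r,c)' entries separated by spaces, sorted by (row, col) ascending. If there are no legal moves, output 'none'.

Answer: (1,3) (2,4) (3,1) (5,1) (5,2) (5,3) (5,5)

Derivation:
(1,2): no bracket -> illegal
(1,3): flips 1 -> legal
(1,4): no bracket -> illegal
(2,1): no bracket -> illegal
(2,4): flips 1 -> legal
(3,0): no bracket -> illegal
(3,1): flips 1 -> legal
(3,4): no bracket -> illegal
(3,5): no bracket -> illegal
(4,0): no bracket -> illegal
(5,0): no bracket -> illegal
(5,1): flips 1 -> legal
(5,2): flips 2 -> legal
(5,3): flips 1 -> legal
(5,4): no bracket -> illegal
(5,5): flips 1 -> legal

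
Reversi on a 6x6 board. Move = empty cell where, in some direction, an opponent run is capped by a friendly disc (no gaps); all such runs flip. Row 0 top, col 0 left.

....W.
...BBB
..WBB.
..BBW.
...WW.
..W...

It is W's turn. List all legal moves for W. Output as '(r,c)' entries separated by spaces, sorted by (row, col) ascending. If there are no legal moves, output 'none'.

(0,2): no bracket -> illegal
(0,3): flips 3 -> legal
(0,5): no bracket -> illegal
(1,2): flips 1 -> legal
(2,1): flips 1 -> legal
(2,5): flips 2 -> legal
(3,1): flips 2 -> legal
(3,5): no bracket -> illegal
(4,1): no bracket -> illegal
(4,2): flips 1 -> legal

Answer: (0,3) (1,2) (2,1) (2,5) (3,1) (4,2)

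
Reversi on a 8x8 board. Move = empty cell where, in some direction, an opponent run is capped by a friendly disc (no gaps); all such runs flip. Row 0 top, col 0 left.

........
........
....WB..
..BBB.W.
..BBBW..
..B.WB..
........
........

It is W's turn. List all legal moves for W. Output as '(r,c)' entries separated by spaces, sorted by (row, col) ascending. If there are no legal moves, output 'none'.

Answer: (1,4) (2,1) (2,3) (2,6) (4,1) (5,1) (5,6) (6,5)

Derivation:
(1,4): flips 1 -> legal
(1,5): no bracket -> illegal
(1,6): no bracket -> illegal
(2,1): flips 2 -> legal
(2,2): no bracket -> illegal
(2,3): flips 1 -> legal
(2,6): flips 1 -> legal
(3,1): no bracket -> illegal
(3,5): no bracket -> illegal
(4,1): flips 3 -> legal
(4,6): no bracket -> illegal
(5,1): flips 2 -> legal
(5,3): no bracket -> illegal
(5,6): flips 1 -> legal
(6,1): no bracket -> illegal
(6,2): no bracket -> illegal
(6,3): no bracket -> illegal
(6,4): no bracket -> illegal
(6,5): flips 1 -> legal
(6,6): no bracket -> illegal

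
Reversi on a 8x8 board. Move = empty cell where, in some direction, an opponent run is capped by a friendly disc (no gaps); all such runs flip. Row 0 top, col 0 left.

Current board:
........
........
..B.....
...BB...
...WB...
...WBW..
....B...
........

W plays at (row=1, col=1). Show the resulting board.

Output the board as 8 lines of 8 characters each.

Answer: ........
.W......
..W.....
...WB...
...WW...
...WBW..
....B...
........

Derivation:
Place W at (1,1); scan 8 dirs for brackets.
Dir NW: first cell '.' (not opp) -> no flip
Dir N: first cell '.' (not opp) -> no flip
Dir NE: first cell '.' (not opp) -> no flip
Dir W: first cell '.' (not opp) -> no flip
Dir E: first cell '.' (not opp) -> no flip
Dir SW: first cell '.' (not opp) -> no flip
Dir S: first cell '.' (not opp) -> no flip
Dir SE: opp run (2,2) (3,3) (4,4) capped by W -> flip
All flips: (2,2) (3,3) (4,4)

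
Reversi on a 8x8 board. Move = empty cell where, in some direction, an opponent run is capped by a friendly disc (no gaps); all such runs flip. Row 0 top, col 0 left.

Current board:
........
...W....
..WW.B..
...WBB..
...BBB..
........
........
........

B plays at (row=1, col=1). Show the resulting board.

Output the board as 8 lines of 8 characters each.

Place B at (1,1); scan 8 dirs for brackets.
Dir NW: first cell '.' (not opp) -> no flip
Dir N: first cell '.' (not opp) -> no flip
Dir NE: first cell '.' (not opp) -> no flip
Dir W: first cell '.' (not opp) -> no flip
Dir E: first cell '.' (not opp) -> no flip
Dir SW: first cell '.' (not opp) -> no flip
Dir S: first cell '.' (not opp) -> no flip
Dir SE: opp run (2,2) (3,3) capped by B -> flip
All flips: (2,2) (3,3)

Answer: ........
.B.W....
..BW.B..
...BBB..
...BBB..
........
........
........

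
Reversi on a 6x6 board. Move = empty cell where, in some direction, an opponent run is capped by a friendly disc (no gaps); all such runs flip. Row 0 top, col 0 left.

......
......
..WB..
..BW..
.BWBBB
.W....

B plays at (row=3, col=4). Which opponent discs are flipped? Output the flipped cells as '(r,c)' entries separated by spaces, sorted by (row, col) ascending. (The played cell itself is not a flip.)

Dir NW: first cell 'B' (not opp) -> no flip
Dir N: first cell '.' (not opp) -> no flip
Dir NE: first cell '.' (not opp) -> no flip
Dir W: opp run (3,3) capped by B -> flip
Dir E: first cell '.' (not opp) -> no flip
Dir SW: first cell 'B' (not opp) -> no flip
Dir S: first cell 'B' (not opp) -> no flip
Dir SE: first cell 'B' (not opp) -> no flip

Answer: (3,3)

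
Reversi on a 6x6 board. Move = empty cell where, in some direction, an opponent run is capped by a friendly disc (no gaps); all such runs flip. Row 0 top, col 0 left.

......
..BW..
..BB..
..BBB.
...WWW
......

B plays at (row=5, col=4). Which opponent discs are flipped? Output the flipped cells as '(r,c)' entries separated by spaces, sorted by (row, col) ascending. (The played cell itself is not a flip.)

Answer: (4,3) (4,4)

Derivation:
Dir NW: opp run (4,3) capped by B -> flip
Dir N: opp run (4,4) capped by B -> flip
Dir NE: opp run (4,5), next=edge -> no flip
Dir W: first cell '.' (not opp) -> no flip
Dir E: first cell '.' (not opp) -> no flip
Dir SW: edge -> no flip
Dir S: edge -> no flip
Dir SE: edge -> no flip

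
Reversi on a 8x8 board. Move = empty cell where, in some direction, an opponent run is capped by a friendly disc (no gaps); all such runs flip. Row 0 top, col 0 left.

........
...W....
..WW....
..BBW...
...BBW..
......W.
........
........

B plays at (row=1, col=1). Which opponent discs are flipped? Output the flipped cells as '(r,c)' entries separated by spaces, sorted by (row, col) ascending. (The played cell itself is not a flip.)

Dir NW: first cell '.' (not opp) -> no flip
Dir N: first cell '.' (not opp) -> no flip
Dir NE: first cell '.' (not opp) -> no flip
Dir W: first cell '.' (not opp) -> no flip
Dir E: first cell '.' (not opp) -> no flip
Dir SW: first cell '.' (not opp) -> no flip
Dir S: first cell '.' (not opp) -> no flip
Dir SE: opp run (2,2) capped by B -> flip

Answer: (2,2)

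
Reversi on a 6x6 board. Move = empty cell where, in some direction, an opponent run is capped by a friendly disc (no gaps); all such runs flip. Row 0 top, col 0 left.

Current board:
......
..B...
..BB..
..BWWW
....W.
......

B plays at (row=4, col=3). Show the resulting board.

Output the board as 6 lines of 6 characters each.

Place B at (4,3); scan 8 dirs for brackets.
Dir NW: first cell 'B' (not opp) -> no flip
Dir N: opp run (3,3) capped by B -> flip
Dir NE: opp run (3,4), next='.' -> no flip
Dir W: first cell '.' (not opp) -> no flip
Dir E: opp run (4,4), next='.' -> no flip
Dir SW: first cell '.' (not opp) -> no flip
Dir S: first cell '.' (not opp) -> no flip
Dir SE: first cell '.' (not opp) -> no flip
All flips: (3,3)

Answer: ......
..B...
..BB..
..BBWW
...BW.
......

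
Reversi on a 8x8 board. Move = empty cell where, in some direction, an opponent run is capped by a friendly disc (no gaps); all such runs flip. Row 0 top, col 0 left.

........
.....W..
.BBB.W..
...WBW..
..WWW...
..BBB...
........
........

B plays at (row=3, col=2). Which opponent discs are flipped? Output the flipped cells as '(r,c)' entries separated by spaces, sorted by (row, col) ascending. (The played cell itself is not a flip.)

Dir NW: first cell 'B' (not opp) -> no flip
Dir N: first cell 'B' (not opp) -> no flip
Dir NE: first cell 'B' (not opp) -> no flip
Dir W: first cell '.' (not opp) -> no flip
Dir E: opp run (3,3) capped by B -> flip
Dir SW: first cell '.' (not opp) -> no flip
Dir S: opp run (4,2) capped by B -> flip
Dir SE: opp run (4,3) capped by B -> flip

Answer: (3,3) (4,2) (4,3)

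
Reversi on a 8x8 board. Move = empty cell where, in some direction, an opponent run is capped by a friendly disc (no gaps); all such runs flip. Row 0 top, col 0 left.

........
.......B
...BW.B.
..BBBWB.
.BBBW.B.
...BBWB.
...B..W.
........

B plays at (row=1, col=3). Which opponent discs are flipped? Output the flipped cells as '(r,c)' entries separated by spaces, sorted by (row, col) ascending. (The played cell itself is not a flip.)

Answer: (2,4) (3,5)

Derivation:
Dir NW: first cell '.' (not opp) -> no flip
Dir N: first cell '.' (not opp) -> no flip
Dir NE: first cell '.' (not opp) -> no flip
Dir W: first cell '.' (not opp) -> no flip
Dir E: first cell '.' (not opp) -> no flip
Dir SW: first cell '.' (not opp) -> no flip
Dir S: first cell 'B' (not opp) -> no flip
Dir SE: opp run (2,4) (3,5) capped by B -> flip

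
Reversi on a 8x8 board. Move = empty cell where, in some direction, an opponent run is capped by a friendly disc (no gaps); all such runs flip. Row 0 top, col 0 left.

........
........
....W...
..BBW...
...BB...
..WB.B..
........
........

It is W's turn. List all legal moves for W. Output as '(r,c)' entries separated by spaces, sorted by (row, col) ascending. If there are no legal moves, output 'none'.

Answer: (3,1) (4,2) (5,4)

Derivation:
(2,1): no bracket -> illegal
(2,2): no bracket -> illegal
(2,3): no bracket -> illegal
(3,1): flips 2 -> legal
(3,5): no bracket -> illegal
(4,1): no bracket -> illegal
(4,2): flips 1 -> legal
(4,5): no bracket -> illegal
(4,6): no bracket -> illegal
(5,4): flips 2 -> legal
(5,6): no bracket -> illegal
(6,2): no bracket -> illegal
(6,3): no bracket -> illegal
(6,4): no bracket -> illegal
(6,5): no bracket -> illegal
(6,6): no bracket -> illegal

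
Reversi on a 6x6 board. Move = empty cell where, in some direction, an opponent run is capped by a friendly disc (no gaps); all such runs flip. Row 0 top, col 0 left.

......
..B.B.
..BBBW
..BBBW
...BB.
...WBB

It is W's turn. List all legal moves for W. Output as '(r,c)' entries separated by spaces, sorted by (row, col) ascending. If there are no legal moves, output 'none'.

(0,1): no bracket -> illegal
(0,2): no bracket -> illegal
(0,3): flips 1 -> legal
(0,4): no bracket -> illegal
(0,5): no bracket -> illegal
(1,1): no bracket -> illegal
(1,3): flips 4 -> legal
(1,5): no bracket -> illegal
(2,1): flips 3 -> legal
(3,1): flips 3 -> legal
(4,1): no bracket -> illegal
(4,2): no bracket -> illegal
(4,5): no bracket -> illegal
(5,2): flips 2 -> legal

Answer: (0,3) (1,3) (2,1) (3,1) (5,2)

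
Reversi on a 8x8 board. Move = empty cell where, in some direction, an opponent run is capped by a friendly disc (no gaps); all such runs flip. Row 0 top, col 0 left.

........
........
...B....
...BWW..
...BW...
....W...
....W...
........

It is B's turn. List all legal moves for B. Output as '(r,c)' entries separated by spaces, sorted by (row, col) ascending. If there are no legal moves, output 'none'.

(2,4): no bracket -> illegal
(2,5): flips 1 -> legal
(2,6): no bracket -> illegal
(3,6): flips 2 -> legal
(4,5): flips 2 -> legal
(4,6): no bracket -> illegal
(5,3): no bracket -> illegal
(5,5): flips 1 -> legal
(6,3): no bracket -> illegal
(6,5): flips 1 -> legal
(7,3): no bracket -> illegal
(7,4): no bracket -> illegal
(7,5): no bracket -> illegal

Answer: (2,5) (3,6) (4,5) (5,5) (6,5)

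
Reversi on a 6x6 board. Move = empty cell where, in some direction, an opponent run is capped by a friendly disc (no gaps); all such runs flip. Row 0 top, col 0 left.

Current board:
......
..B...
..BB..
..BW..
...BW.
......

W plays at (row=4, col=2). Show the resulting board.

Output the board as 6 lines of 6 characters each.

Place W at (4,2); scan 8 dirs for brackets.
Dir NW: first cell '.' (not opp) -> no flip
Dir N: opp run (3,2) (2,2) (1,2), next='.' -> no flip
Dir NE: first cell 'W' (not opp) -> no flip
Dir W: first cell '.' (not opp) -> no flip
Dir E: opp run (4,3) capped by W -> flip
Dir SW: first cell '.' (not opp) -> no flip
Dir S: first cell '.' (not opp) -> no flip
Dir SE: first cell '.' (not opp) -> no flip
All flips: (4,3)

Answer: ......
..B...
..BB..
..BW..
..WWW.
......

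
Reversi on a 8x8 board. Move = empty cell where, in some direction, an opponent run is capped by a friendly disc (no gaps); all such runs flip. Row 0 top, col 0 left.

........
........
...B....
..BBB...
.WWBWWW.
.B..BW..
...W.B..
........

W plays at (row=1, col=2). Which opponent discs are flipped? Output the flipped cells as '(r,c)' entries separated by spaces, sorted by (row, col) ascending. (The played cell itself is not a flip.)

Dir NW: first cell '.' (not opp) -> no flip
Dir N: first cell '.' (not opp) -> no flip
Dir NE: first cell '.' (not opp) -> no flip
Dir W: first cell '.' (not opp) -> no flip
Dir E: first cell '.' (not opp) -> no flip
Dir SW: first cell '.' (not opp) -> no flip
Dir S: first cell '.' (not opp) -> no flip
Dir SE: opp run (2,3) (3,4) capped by W -> flip

Answer: (2,3) (3,4)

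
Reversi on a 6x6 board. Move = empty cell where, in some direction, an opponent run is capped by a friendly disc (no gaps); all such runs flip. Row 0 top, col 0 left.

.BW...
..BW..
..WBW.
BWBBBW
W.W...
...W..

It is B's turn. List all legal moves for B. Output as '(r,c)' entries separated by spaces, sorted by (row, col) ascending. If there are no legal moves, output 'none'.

(0,3): flips 2 -> legal
(0,4): no bracket -> illegal
(1,1): flips 1 -> legal
(1,4): flips 2 -> legal
(1,5): flips 1 -> legal
(2,0): no bracket -> illegal
(2,1): flips 1 -> legal
(2,5): flips 1 -> legal
(4,1): no bracket -> illegal
(4,3): no bracket -> illegal
(4,4): no bracket -> illegal
(4,5): no bracket -> illegal
(5,0): flips 1 -> legal
(5,1): flips 1 -> legal
(5,2): flips 1 -> legal
(5,4): no bracket -> illegal

Answer: (0,3) (1,1) (1,4) (1,5) (2,1) (2,5) (5,0) (5,1) (5,2)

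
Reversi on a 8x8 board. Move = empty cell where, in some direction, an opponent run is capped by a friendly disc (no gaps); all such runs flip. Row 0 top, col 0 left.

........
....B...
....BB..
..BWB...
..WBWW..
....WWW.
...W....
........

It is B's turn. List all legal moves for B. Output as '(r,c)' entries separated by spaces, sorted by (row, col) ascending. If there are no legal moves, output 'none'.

(2,2): no bracket -> illegal
(2,3): flips 1 -> legal
(3,1): no bracket -> illegal
(3,5): no bracket -> illegal
(3,6): no bracket -> illegal
(4,1): flips 1 -> legal
(4,6): flips 2 -> legal
(4,7): no bracket -> illegal
(5,1): flips 2 -> legal
(5,2): flips 1 -> legal
(5,3): no bracket -> illegal
(5,7): no bracket -> illegal
(6,2): no bracket -> illegal
(6,4): flips 2 -> legal
(6,5): flips 1 -> legal
(6,6): no bracket -> illegal
(6,7): flips 2 -> legal
(7,2): no bracket -> illegal
(7,3): no bracket -> illegal
(7,4): no bracket -> illegal

Answer: (2,3) (4,1) (4,6) (5,1) (5,2) (6,4) (6,5) (6,7)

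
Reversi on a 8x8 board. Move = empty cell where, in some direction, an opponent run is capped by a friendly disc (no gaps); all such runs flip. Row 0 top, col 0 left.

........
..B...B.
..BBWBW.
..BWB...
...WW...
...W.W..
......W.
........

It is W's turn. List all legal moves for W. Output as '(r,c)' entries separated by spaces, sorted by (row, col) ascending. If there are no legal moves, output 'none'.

Answer: (0,6) (0,7) (1,1) (1,3) (2,1) (3,1) (3,5)

Derivation:
(0,1): no bracket -> illegal
(0,2): no bracket -> illegal
(0,3): no bracket -> illegal
(0,5): no bracket -> illegal
(0,6): flips 1 -> legal
(0,7): flips 3 -> legal
(1,1): flips 1 -> legal
(1,3): flips 1 -> legal
(1,4): no bracket -> illegal
(1,5): no bracket -> illegal
(1,7): no bracket -> illegal
(2,1): flips 3 -> legal
(2,7): no bracket -> illegal
(3,1): flips 1 -> legal
(3,5): flips 1 -> legal
(3,6): no bracket -> illegal
(4,1): no bracket -> illegal
(4,2): no bracket -> illegal
(4,5): no bracket -> illegal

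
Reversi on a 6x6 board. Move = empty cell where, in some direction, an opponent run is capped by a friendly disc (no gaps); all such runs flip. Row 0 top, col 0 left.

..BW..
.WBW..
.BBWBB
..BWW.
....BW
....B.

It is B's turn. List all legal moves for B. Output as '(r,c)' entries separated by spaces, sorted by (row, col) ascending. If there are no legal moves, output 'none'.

(0,0): flips 1 -> legal
(0,1): flips 1 -> legal
(0,4): flips 2 -> legal
(1,0): flips 1 -> legal
(1,4): flips 2 -> legal
(2,0): flips 1 -> legal
(3,5): flips 2 -> legal
(4,2): flips 1 -> legal
(4,3): flips 1 -> legal
(5,5): no bracket -> illegal

Answer: (0,0) (0,1) (0,4) (1,0) (1,4) (2,0) (3,5) (4,2) (4,3)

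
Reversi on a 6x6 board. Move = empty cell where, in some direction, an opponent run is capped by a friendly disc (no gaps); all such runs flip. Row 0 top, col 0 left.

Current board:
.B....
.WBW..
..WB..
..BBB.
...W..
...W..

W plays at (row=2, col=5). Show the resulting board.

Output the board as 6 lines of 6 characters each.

Answer: .B....
.WBW..
..WB.W
..BBW.
...W..
...W..

Derivation:
Place W at (2,5); scan 8 dirs for brackets.
Dir NW: first cell '.' (not opp) -> no flip
Dir N: first cell '.' (not opp) -> no flip
Dir NE: edge -> no flip
Dir W: first cell '.' (not opp) -> no flip
Dir E: edge -> no flip
Dir SW: opp run (3,4) capped by W -> flip
Dir S: first cell '.' (not opp) -> no flip
Dir SE: edge -> no flip
All flips: (3,4)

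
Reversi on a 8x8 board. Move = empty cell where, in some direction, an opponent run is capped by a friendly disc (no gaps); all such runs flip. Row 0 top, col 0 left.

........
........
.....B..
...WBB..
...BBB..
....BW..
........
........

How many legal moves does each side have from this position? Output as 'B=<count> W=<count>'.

Answer: B=6 W=3

Derivation:
-- B to move --
(2,2): flips 1 -> legal
(2,3): flips 1 -> legal
(2,4): no bracket -> illegal
(3,2): flips 1 -> legal
(4,2): no bracket -> illegal
(4,6): no bracket -> illegal
(5,6): flips 1 -> legal
(6,4): no bracket -> illegal
(6,5): flips 1 -> legal
(6,6): flips 1 -> legal
B mobility = 6
-- W to move --
(1,4): no bracket -> illegal
(1,5): flips 3 -> legal
(1,6): no bracket -> illegal
(2,3): no bracket -> illegal
(2,4): no bracket -> illegal
(2,6): no bracket -> illegal
(3,2): no bracket -> illegal
(3,6): flips 2 -> legal
(4,2): no bracket -> illegal
(4,6): no bracket -> illegal
(5,2): no bracket -> illegal
(5,3): flips 2 -> legal
(5,6): no bracket -> illegal
(6,3): no bracket -> illegal
(6,4): no bracket -> illegal
(6,5): no bracket -> illegal
W mobility = 3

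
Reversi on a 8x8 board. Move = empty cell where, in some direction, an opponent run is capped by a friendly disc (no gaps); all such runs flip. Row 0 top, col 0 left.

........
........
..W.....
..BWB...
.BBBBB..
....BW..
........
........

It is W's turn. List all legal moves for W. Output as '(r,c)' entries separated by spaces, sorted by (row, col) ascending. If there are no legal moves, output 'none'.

Answer: (3,1) (3,5) (5,1) (5,2) (5,3)

Derivation:
(2,1): no bracket -> illegal
(2,3): no bracket -> illegal
(2,4): no bracket -> illegal
(2,5): no bracket -> illegal
(3,0): no bracket -> illegal
(3,1): flips 1 -> legal
(3,5): flips 2 -> legal
(3,6): no bracket -> illegal
(4,0): no bracket -> illegal
(4,6): no bracket -> illegal
(5,0): no bracket -> illegal
(5,1): flips 1 -> legal
(5,2): flips 2 -> legal
(5,3): flips 2 -> legal
(5,6): no bracket -> illegal
(6,3): no bracket -> illegal
(6,4): no bracket -> illegal
(6,5): no bracket -> illegal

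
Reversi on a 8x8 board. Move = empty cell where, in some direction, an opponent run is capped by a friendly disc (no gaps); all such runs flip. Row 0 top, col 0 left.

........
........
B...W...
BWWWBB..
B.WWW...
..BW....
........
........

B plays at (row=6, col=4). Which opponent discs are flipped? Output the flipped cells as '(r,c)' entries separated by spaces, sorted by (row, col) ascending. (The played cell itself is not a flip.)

Answer: (3,1) (4,2) (5,3)

Derivation:
Dir NW: opp run (5,3) (4,2) (3,1) capped by B -> flip
Dir N: first cell '.' (not opp) -> no flip
Dir NE: first cell '.' (not opp) -> no flip
Dir W: first cell '.' (not opp) -> no flip
Dir E: first cell '.' (not opp) -> no flip
Dir SW: first cell '.' (not opp) -> no flip
Dir S: first cell '.' (not opp) -> no flip
Dir SE: first cell '.' (not opp) -> no flip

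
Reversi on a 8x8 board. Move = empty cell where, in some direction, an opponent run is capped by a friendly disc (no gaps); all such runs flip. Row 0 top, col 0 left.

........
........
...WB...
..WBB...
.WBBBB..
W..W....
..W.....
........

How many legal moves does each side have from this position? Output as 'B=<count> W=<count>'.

Answer: B=9 W=7

Derivation:
-- B to move --
(1,2): flips 1 -> legal
(1,3): flips 1 -> legal
(1,4): no bracket -> illegal
(2,1): flips 1 -> legal
(2,2): flips 2 -> legal
(3,0): no bracket -> illegal
(3,1): flips 1 -> legal
(4,0): flips 1 -> legal
(5,1): no bracket -> illegal
(5,2): no bracket -> illegal
(5,4): no bracket -> illegal
(6,0): no bracket -> illegal
(6,1): no bracket -> illegal
(6,3): flips 1 -> legal
(6,4): flips 1 -> legal
(7,1): flips 2 -> legal
(7,2): no bracket -> illegal
(7,3): no bracket -> illegal
B mobility = 9
-- W to move --
(1,3): no bracket -> illegal
(1,4): no bracket -> illegal
(1,5): no bracket -> illegal
(2,2): no bracket -> illegal
(2,5): flips 1 -> legal
(3,1): flips 1 -> legal
(3,5): flips 3 -> legal
(3,6): no bracket -> illegal
(4,6): flips 4 -> legal
(5,1): no bracket -> illegal
(5,2): flips 1 -> legal
(5,4): flips 1 -> legal
(5,5): no bracket -> illegal
(5,6): flips 2 -> legal
W mobility = 7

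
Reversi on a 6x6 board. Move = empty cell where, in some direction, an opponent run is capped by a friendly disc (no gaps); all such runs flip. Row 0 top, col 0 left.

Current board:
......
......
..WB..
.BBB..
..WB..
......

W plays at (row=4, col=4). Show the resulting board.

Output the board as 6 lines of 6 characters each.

Place W at (4,4); scan 8 dirs for brackets.
Dir NW: opp run (3,3) capped by W -> flip
Dir N: first cell '.' (not opp) -> no flip
Dir NE: first cell '.' (not opp) -> no flip
Dir W: opp run (4,3) capped by W -> flip
Dir E: first cell '.' (not opp) -> no flip
Dir SW: first cell '.' (not opp) -> no flip
Dir S: first cell '.' (not opp) -> no flip
Dir SE: first cell '.' (not opp) -> no flip
All flips: (3,3) (4,3)

Answer: ......
......
..WB..
.BBW..
..WWW.
......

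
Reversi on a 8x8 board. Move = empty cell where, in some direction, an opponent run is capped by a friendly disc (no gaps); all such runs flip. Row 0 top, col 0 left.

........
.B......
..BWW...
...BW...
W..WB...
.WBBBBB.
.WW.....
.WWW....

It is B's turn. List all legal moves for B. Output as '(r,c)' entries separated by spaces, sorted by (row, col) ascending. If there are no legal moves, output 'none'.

(1,2): no bracket -> illegal
(1,3): flips 1 -> legal
(1,4): flips 2 -> legal
(1,5): flips 1 -> legal
(2,5): flips 4 -> legal
(3,0): no bracket -> illegal
(3,1): no bracket -> illegal
(3,2): flips 1 -> legal
(3,5): flips 1 -> legal
(4,1): no bracket -> illegal
(4,2): flips 1 -> legal
(4,5): no bracket -> illegal
(5,0): flips 1 -> legal
(6,0): no bracket -> illegal
(6,3): no bracket -> illegal
(6,4): no bracket -> illegal
(7,0): flips 1 -> legal
(7,4): no bracket -> illegal

Answer: (1,3) (1,4) (1,5) (2,5) (3,2) (3,5) (4,2) (5,0) (7,0)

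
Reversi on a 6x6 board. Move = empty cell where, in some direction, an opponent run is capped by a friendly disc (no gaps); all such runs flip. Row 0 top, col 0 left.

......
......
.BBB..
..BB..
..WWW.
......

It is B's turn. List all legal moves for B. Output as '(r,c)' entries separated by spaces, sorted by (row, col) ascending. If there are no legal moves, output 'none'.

(3,1): no bracket -> illegal
(3,4): no bracket -> illegal
(3,5): no bracket -> illegal
(4,1): no bracket -> illegal
(4,5): no bracket -> illegal
(5,1): flips 1 -> legal
(5,2): flips 1 -> legal
(5,3): flips 1 -> legal
(5,4): flips 1 -> legal
(5,5): flips 1 -> legal

Answer: (5,1) (5,2) (5,3) (5,4) (5,5)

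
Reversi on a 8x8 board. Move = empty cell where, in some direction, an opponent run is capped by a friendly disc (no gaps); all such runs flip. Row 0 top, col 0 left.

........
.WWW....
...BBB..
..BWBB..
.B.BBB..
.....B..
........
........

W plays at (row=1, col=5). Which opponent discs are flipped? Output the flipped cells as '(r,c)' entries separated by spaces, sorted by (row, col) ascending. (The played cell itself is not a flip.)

Dir NW: first cell '.' (not opp) -> no flip
Dir N: first cell '.' (not opp) -> no flip
Dir NE: first cell '.' (not opp) -> no flip
Dir W: first cell '.' (not opp) -> no flip
Dir E: first cell '.' (not opp) -> no flip
Dir SW: opp run (2,4) capped by W -> flip
Dir S: opp run (2,5) (3,5) (4,5) (5,5), next='.' -> no flip
Dir SE: first cell '.' (not opp) -> no flip

Answer: (2,4)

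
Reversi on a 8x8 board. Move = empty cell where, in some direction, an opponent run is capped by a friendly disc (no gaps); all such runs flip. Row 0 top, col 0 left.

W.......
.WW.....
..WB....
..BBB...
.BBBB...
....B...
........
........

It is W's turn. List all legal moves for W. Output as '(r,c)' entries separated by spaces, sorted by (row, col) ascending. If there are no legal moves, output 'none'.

(1,3): no bracket -> illegal
(1,4): no bracket -> illegal
(2,1): no bracket -> illegal
(2,4): flips 1 -> legal
(2,5): no bracket -> illegal
(3,0): no bracket -> illegal
(3,1): no bracket -> illegal
(3,5): no bracket -> illegal
(4,0): no bracket -> illegal
(4,5): flips 2 -> legal
(5,0): no bracket -> illegal
(5,1): no bracket -> illegal
(5,2): flips 2 -> legal
(5,3): no bracket -> illegal
(5,5): flips 2 -> legal
(6,3): no bracket -> illegal
(6,4): no bracket -> illegal
(6,5): no bracket -> illegal

Answer: (2,4) (4,5) (5,2) (5,5)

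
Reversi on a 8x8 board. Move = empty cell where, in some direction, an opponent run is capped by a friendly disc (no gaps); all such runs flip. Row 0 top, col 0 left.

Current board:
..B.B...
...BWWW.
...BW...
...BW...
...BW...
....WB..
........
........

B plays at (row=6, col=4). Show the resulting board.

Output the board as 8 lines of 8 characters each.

Answer: ..B.B...
...BBWW.
...BB...
...BB...
...BB...
....BB..
....B...
........

Derivation:
Place B at (6,4); scan 8 dirs for brackets.
Dir NW: first cell '.' (not opp) -> no flip
Dir N: opp run (5,4) (4,4) (3,4) (2,4) (1,4) capped by B -> flip
Dir NE: first cell 'B' (not opp) -> no flip
Dir W: first cell '.' (not opp) -> no flip
Dir E: first cell '.' (not opp) -> no flip
Dir SW: first cell '.' (not opp) -> no flip
Dir S: first cell '.' (not opp) -> no flip
Dir SE: first cell '.' (not opp) -> no flip
All flips: (1,4) (2,4) (3,4) (4,4) (5,4)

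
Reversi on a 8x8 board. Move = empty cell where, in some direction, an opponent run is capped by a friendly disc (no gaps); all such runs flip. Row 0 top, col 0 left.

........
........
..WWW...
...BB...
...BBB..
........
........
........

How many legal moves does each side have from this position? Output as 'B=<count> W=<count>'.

Answer: B=5 W=5

Derivation:
-- B to move --
(1,1): flips 1 -> legal
(1,2): flips 1 -> legal
(1,3): flips 1 -> legal
(1,4): flips 1 -> legal
(1,5): flips 1 -> legal
(2,1): no bracket -> illegal
(2,5): no bracket -> illegal
(3,1): no bracket -> illegal
(3,2): no bracket -> illegal
(3,5): no bracket -> illegal
B mobility = 5
-- W to move --
(2,5): no bracket -> illegal
(3,2): no bracket -> illegal
(3,5): no bracket -> illegal
(3,6): no bracket -> illegal
(4,2): flips 1 -> legal
(4,6): no bracket -> illegal
(5,2): no bracket -> illegal
(5,3): flips 2 -> legal
(5,4): flips 2 -> legal
(5,5): flips 2 -> legal
(5,6): flips 2 -> legal
W mobility = 5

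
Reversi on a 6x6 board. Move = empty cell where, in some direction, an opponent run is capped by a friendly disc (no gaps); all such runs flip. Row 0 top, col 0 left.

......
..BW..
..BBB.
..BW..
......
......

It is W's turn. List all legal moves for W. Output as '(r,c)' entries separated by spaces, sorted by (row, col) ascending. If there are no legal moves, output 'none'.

(0,1): no bracket -> illegal
(0,2): no bracket -> illegal
(0,3): no bracket -> illegal
(1,1): flips 2 -> legal
(1,4): no bracket -> illegal
(1,5): flips 1 -> legal
(2,1): no bracket -> illegal
(2,5): no bracket -> illegal
(3,1): flips 2 -> legal
(3,4): no bracket -> illegal
(3,5): flips 1 -> legal
(4,1): no bracket -> illegal
(4,2): no bracket -> illegal
(4,3): no bracket -> illegal

Answer: (1,1) (1,5) (3,1) (3,5)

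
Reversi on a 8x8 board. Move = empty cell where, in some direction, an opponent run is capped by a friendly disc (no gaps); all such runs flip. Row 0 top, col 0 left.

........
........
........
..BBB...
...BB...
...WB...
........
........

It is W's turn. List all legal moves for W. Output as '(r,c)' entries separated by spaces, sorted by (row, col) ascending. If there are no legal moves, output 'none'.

Answer: (2,3) (3,5) (5,5)

Derivation:
(2,1): no bracket -> illegal
(2,2): no bracket -> illegal
(2,3): flips 2 -> legal
(2,4): no bracket -> illegal
(2,5): no bracket -> illegal
(3,1): no bracket -> illegal
(3,5): flips 1 -> legal
(4,1): no bracket -> illegal
(4,2): no bracket -> illegal
(4,5): no bracket -> illegal
(5,2): no bracket -> illegal
(5,5): flips 1 -> legal
(6,3): no bracket -> illegal
(6,4): no bracket -> illegal
(6,5): no bracket -> illegal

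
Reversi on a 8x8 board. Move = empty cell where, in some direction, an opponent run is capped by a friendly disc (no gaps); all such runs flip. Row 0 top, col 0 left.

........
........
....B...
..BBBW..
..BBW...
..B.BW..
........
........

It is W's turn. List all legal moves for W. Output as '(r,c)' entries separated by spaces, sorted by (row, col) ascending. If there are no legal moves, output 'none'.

Answer: (1,3) (1,4) (2,2) (3,1) (4,1) (5,3) (6,4)

Derivation:
(1,3): flips 1 -> legal
(1,4): flips 2 -> legal
(1,5): no bracket -> illegal
(2,1): no bracket -> illegal
(2,2): flips 1 -> legal
(2,3): no bracket -> illegal
(2,5): no bracket -> illegal
(3,1): flips 3 -> legal
(4,1): flips 2 -> legal
(4,5): no bracket -> illegal
(5,1): no bracket -> illegal
(5,3): flips 1 -> legal
(6,1): no bracket -> illegal
(6,2): no bracket -> illegal
(6,3): no bracket -> illegal
(6,4): flips 1 -> legal
(6,5): no bracket -> illegal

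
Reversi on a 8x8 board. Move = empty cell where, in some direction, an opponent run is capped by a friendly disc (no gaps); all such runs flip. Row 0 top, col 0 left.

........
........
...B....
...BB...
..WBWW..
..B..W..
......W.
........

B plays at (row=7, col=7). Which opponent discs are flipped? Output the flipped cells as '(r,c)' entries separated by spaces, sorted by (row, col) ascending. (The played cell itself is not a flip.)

Answer: (4,4) (5,5) (6,6)

Derivation:
Dir NW: opp run (6,6) (5,5) (4,4) capped by B -> flip
Dir N: first cell '.' (not opp) -> no flip
Dir NE: edge -> no flip
Dir W: first cell '.' (not opp) -> no flip
Dir E: edge -> no flip
Dir SW: edge -> no flip
Dir S: edge -> no flip
Dir SE: edge -> no flip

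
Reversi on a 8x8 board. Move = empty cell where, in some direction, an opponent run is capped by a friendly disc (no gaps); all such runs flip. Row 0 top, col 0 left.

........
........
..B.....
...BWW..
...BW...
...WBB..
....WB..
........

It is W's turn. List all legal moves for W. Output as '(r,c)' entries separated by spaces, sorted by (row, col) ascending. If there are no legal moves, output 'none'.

Answer: (1,1) (2,3) (3,2) (4,2) (4,6) (5,2) (5,6) (6,6)

Derivation:
(1,1): flips 2 -> legal
(1,2): no bracket -> illegal
(1,3): no bracket -> illegal
(2,1): no bracket -> illegal
(2,3): flips 2 -> legal
(2,4): no bracket -> illegal
(3,1): no bracket -> illegal
(3,2): flips 1 -> legal
(4,2): flips 1 -> legal
(4,5): no bracket -> illegal
(4,6): flips 1 -> legal
(5,2): flips 1 -> legal
(5,6): flips 2 -> legal
(6,3): no bracket -> illegal
(6,6): flips 2 -> legal
(7,4): no bracket -> illegal
(7,5): no bracket -> illegal
(7,6): no bracket -> illegal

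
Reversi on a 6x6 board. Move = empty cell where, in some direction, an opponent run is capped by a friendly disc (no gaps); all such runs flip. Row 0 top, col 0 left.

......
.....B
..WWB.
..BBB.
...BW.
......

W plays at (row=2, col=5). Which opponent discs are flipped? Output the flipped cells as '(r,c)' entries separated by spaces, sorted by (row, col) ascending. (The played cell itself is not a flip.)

Dir NW: first cell '.' (not opp) -> no flip
Dir N: opp run (1,5), next='.' -> no flip
Dir NE: edge -> no flip
Dir W: opp run (2,4) capped by W -> flip
Dir E: edge -> no flip
Dir SW: opp run (3,4) (4,3), next='.' -> no flip
Dir S: first cell '.' (not opp) -> no flip
Dir SE: edge -> no flip

Answer: (2,4)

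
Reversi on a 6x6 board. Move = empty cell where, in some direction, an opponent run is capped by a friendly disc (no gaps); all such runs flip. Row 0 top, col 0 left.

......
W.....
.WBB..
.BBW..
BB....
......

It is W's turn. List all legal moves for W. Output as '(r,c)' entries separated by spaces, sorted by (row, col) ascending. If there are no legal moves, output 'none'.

Answer: (1,1) (1,3) (2,4) (3,0) (4,3) (5,1)

Derivation:
(1,1): flips 1 -> legal
(1,2): no bracket -> illegal
(1,3): flips 1 -> legal
(1,4): no bracket -> illegal
(2,0): no bracket -> illegal
(2,4): flips 2 -> legal
(3,0): flips 2 -> legal
(3,4): no bracket -> illegal
(4,2): no bracket -> illegal
(4,3): flips 1 -> legal
(5,0): no bracket -> illegal
(5,1): flips 2 -> legal
(5,2): no bracket -> illegal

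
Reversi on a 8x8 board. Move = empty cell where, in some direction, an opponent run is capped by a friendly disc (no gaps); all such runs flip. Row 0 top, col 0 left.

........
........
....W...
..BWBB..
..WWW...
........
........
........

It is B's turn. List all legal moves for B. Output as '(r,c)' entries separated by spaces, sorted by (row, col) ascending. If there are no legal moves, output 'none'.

Answer: (1,3) (1,4) (5,2) (5,3) (5,4)

Derivation:
(1,3): flips 1 -> legal
(1,4): flips 1 -> legal
(1,5): no bracket -> illegal
(2,2): no bracket -> illegal
(2,3): no bracket -> illegal
(2,5): no bracket -> illegal
(3,1): no bracket -> illegal
(4,1): no bracket -> illegal
(4,5): no bracket -> illegal
(5,1): no bracket -> illegal
(5,2): flips 2 -> legal
(5,3): flips 1 -> legal
(5,4): flips 2 -> legal
(5,5): no bracket -> illegal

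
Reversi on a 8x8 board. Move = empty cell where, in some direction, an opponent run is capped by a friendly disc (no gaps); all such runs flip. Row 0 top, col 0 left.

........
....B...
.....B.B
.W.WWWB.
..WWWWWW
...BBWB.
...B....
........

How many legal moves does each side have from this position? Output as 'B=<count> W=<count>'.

Answer: B=7 W=14

Derivation:
-- B to move --
(2,0): flips 2 -> legal
(2,1): no bracket -> illegal
(2,2): no bracket -> illegal
(2,3): flips 4 -> legal
(2,4): flips 2 -> legal
(2,6): flips 2 -> legal
(3,0): no bracket -> illegal
(3,2): flips 4 -> legal
(3,7): no bracket -> illegal
(4,0): no bracket -> illegal
(4,1): no bracket -> illegal
(5,1): no bracket -> illegal
(5,2): flips 2 -> legal
(5,7): no bracket -> illegal
(6,4): no bracket -> illegal
(6,5): flips 3 -> legal
(6,6): no bracket -> illegal
B mobility = 7
-- W to move --
(0,3): flips 3 -> legal
(0,4): no bracket -> illegal
(0,5): no bracket -> illegal
(1,3): no bracket -> illegal
(1,5): flips 1 -> legal
(1,6): flips 1 -> legal
(1,7): no bracket -> illegal
(2,3): no bracket -> illegal
(2,4): no bracket -> illegal
(2,6): flips 1 -> legal
(3,7): flips 1 -> legal
(5,2): flips 2 -> legal
(5,7): flips 1 -> legal
(6,2): flips 1 -> legal
(6,4): flips 2 -> legal
(6,5): flips 2 -> legal
(6,6): flips 1 -> legal
(6,7): flips 1 -> legal
(7,2): flips 2 -> legal
(7,3): flips 2 -> legal
(7,4): no bracket -> illegal
W mobility = 14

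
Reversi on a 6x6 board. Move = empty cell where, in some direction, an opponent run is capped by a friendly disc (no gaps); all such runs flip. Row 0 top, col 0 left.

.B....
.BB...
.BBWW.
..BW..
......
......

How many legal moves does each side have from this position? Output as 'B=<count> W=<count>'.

-- B to move --
(1,3): no bracket -> illegal
(1,4): flips 1 -> legal
(1,5): no bracket -> illegal
(2,5): flips 2 -> legal
(3,4): flips 2 -> legal
(3,5): no bracket -> illegal
(4,2): no bracket -> illegal
(4,3): no bracket -> illegal
(4,4): flips 1 -> legal
B mobility = 4
-- W to move --
(0,0): flips 2 -> legal
(0,2): no bracket -> illegal
(0,3): no bracket -> illegal
(1,0): no bracket -> illegal
(1,3): no bracket -> illegal
(2,0): flips 2 -> legal
(3,0): no bracket -> illegal
(3,1): flips 1 -> legal
(4,1): flips 1 -> legal
(4,2): no bracket -> illegal
(4,3): no bracket -> illegal
W mobility = 4

Answer: B=4 W=4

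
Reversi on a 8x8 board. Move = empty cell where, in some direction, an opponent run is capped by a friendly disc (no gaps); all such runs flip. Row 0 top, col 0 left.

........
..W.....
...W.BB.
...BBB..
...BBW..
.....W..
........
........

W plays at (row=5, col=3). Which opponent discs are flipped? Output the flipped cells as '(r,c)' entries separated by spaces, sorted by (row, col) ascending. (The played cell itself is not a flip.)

Answer: (3,3) (4,3)

Derivation:
Dir NW: first cell '.' (not opp) -> no flip
Dir N: opp run (4,3) (3,3) capped by W -> flip
Dir NE: opp run (4,4) (3,5) (2,6), next='.' -> no flip
Dir W: first cell '.' (not opp) -> no flip
Dir E: first cell '.' (not opp) -> no flip
Dir SW: first cell '.' (not opp) -> no flip
Dir S: first cell '.' (not opp) -> no flip
Dir SE: first cell '.' (not opp) -> no flip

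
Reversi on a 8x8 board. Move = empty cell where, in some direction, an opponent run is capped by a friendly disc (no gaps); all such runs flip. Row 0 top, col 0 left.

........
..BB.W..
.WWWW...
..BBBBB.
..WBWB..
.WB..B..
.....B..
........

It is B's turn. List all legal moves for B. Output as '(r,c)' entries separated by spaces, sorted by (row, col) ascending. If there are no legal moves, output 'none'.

(0,4): no bracket -> illegal
(0,5): no bracket -> illegal
(0,6): flips 2 -> legal
(1,0): flips 1 -> legal
(1,1): flips 1 -> legal
(1,4): flips 2 -> legal
(1,6): no bracket -> illegal
(2,0): no bracket -> illegal
(2,5): no bracket -> illegal
(2,6): no bracket -> illegal
(3,0): flips 1 -> legal
(3,1): flips 1 -> legal
(4,0): no bracket -> illegal
(4,1): flips 1 -> legal
(5,0): flips 1 -> legal
(5,3): flips 1 -> legal
(5,4): flips 1 -> legal
(6,0): flips 2 -> legal
(6,1): no bracket -> illegal
(6,2): no bracket -> illegal

Answer: (0,6) (1,0) (1,1) (1,4) (3,0) (3,1) (4,1) (5,0) (5,3) (5,4) (6,0)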